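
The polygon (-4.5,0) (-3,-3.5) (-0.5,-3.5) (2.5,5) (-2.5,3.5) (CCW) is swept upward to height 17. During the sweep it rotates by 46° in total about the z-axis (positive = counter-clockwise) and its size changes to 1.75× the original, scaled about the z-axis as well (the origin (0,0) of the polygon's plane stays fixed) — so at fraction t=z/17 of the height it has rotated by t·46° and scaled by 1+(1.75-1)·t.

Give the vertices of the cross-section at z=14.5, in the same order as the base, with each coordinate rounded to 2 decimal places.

t = z/height = 14.5/17 = 0.852941
s = 1 + (scale-1)·z/height = 1 + (1.75-1)·14.5/17 = 1.639706
θ = twist·z/height = 46°·14.5/17 = 39.2353° = 0.684785 rad
cos θ = 0.774555, sin θ = 0.632507 (intermediates below are computed at full precision and shown rounded to 5 d.p.)
v1: (-4.5,0) → rotate → (-3.48550,-2.84628) → ×s → (-5.71519,-4.66706) → (-5.72,-4.67)
v2: (-3,-3.5) → rotate → (-0.10989,-4.60846) → ×s → (-0.18019,-7.55652) → (-0.18,-7.56)
v3: (-0.5,-3.5) → rotate → (1.82650,-3.02720) → ×s → (2.99492,-4.96371) → (2.99,-4.96)
v4: (2.5,5) → rotate → (-1.22615,5.45404) → ×s → (-2.01052,8.94302) → (-2.01,8.94)
v5: (-2.5,3.5) → rotate → (-4.15016,1.12968) → ×s → (-6.80504,1.85234) → (-6.81,1.85)

Cross-section at z=14.5: (-5.72,-4.67) (-0.18,-7.56) (2.99,-4.96) (-2.01,8.94) (-6.81,1.85)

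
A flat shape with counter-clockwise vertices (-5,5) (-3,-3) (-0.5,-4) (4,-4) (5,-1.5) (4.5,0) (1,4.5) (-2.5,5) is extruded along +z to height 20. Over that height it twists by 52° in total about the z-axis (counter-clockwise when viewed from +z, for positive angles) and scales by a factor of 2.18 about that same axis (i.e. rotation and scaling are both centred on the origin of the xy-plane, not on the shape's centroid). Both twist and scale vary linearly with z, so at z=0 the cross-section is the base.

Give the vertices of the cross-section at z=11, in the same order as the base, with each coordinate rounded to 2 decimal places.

t = z/height = 11/20 = 0.55
s = 1 + (scale-1)·z/height = 1 + (2.18-1)·11/20 = 1.649000
θ = twist·z/height = 52°·11/20 = 28.6000° = 0.499164 rad
cos θ = 0.877983, sin θ = 0.478692 (intermediates below are computed at full precision and shown rounded to 5 d.p.)
v1: (-5,5) → rotate → (-6.78337,1.99646) → ×s → (-11.18578,3.29216) → (-11.19,3.29)
v2: (-3,-3) → rotate → (-1.19787,-4.07002) → ×s → (-1.97529,-6.71147) → (-1.98,-6.71)
v3: (-0.5,-4) → rotate → (1.47578,-3.75128) → ×s → (2.43355,-6.18586) → (2.43,-6.19)
v4: (4,-4) → rotate → (5.42670,-1.59716) → ×s → (8.94863,-2.63372) → (8.95,-2.63)
v5: (5,-1.5) → rotate → (5.10795,1.07648) → ×s → (8.42301,1.77512) → (8.42,1.78)
v6: (4.5,0) → rotate → (3.95092,2.15411) → ×s → (6.51507,3.55213) → (6.52,3.55)
v7: (1,4.5) → rotate → (-1.27613,4.42962) → ×s → (-2.10434,7.30444) → (-2.10,7.30)
v8: (-2.5,5) → rotate → (-4.58842,3.19319) → ×s → (-7.56630,5.26556) → (-7.57,5.27)

Cross-section at z=11: (-11.19,3.29) (-1.98,-6.71) (2.43,-6.19) (8.95,-2.63) (8.42,1.78) (6.52,3.55) (-2.10,7.30) (-7.57,5.27)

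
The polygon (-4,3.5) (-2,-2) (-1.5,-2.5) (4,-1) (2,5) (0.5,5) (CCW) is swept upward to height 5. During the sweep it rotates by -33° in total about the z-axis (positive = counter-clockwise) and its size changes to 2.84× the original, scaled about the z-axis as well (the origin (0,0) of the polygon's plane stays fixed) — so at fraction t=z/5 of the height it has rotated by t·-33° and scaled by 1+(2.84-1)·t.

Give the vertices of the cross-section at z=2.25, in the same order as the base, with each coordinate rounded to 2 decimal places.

t = z/height = 2.25/5 = 0.45
s = 1 + (scale-1)·z/height = 1 + (2.84-1)·2.25/5 = 1.828000
θ = twist·z/height = -33°·2.25/5 = -14.8500° = -0.259181 rad
cos θ = 0.966600, sin θ = -0.256289 (intermediates below are computed at full precision and shown rounded to 5 d.p.)
v1: (-4,3.5) → rotate → (-2.96939,4.40826) → ×s → (-5.42804,8.05830) → (-5.43,8.06)
v2: (-2,-2) → rotate → (-2.44578,-1.42062) → ×s → (-4.47088,-2.59690) → (-4.47,-2.60)
v3: (-1.5,-2.5) → rotate → (-2.09062,-2.03207) → ×s → (-3.82166,-3.71462) → (-3.82,-3.71)
v4: (4,-1) → rotate → (3.61011,-1.99176) → ×s → (6.59928,-3.64093) → (6.60,-3.64)
v5: (2,5) → rotate → (3.21465,4.32042) → ×s → (5.87637,7.89773) → (5.88,7.90)
v6: (0.5,5) → rotate → (1.76475,4.70486) → ×s → (3.22596,8.60048) → (3.23,8.60)

Cross-section at z=2.25: (-5.43,8.06) (-4.47,-2.60) (-3.82,-3.71) (6.60,-3.64) (5.88,7.90) (3.23,8.60)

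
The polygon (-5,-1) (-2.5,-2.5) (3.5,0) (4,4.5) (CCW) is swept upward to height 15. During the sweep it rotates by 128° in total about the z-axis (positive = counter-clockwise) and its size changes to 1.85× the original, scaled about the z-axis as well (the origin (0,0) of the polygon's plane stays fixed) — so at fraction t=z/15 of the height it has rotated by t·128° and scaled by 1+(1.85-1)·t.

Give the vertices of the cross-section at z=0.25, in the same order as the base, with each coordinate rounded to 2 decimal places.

t = z/height = 0.25/15 = 0.0166667
s = 1 + (scale-1)·z/height = 1 + (1.85-1)·0.25/15 = 1.014167
θ = twist·z/height = 128°·0.25/15 = 2.1333° = 0.037234 rad
cos θ = 0.999307, sin θ = 0.037225 (intermediates below are computed at full precision and shown rounded to 5 d.p.)
v1: (-5,-1) → rotate → (-4.95931,-1.18543) → ×s → (-5.02957,-1.20223) → (-5.03,-1.20)
v2: (-2.5,-2.5) → rotate → (-2.40520,-2.59133) → ×s → (-2.43928,-2.62804) → (-2.44,-2.63)
v3: (3.5,0) → rotate → (3.49757,0.13029) → ×s → (3.54712,0.13213) → (3.55,0.13)
v4: (4,4.5) → rotate → (3.82971,4.64578) → ×s → (3.88397,4.71160) → (3.88,4.71)

Cross-section at z=0.25: (-5.03,-1.20) (-2.44,-2.63) (3.55,0.13) (3.88,4.71)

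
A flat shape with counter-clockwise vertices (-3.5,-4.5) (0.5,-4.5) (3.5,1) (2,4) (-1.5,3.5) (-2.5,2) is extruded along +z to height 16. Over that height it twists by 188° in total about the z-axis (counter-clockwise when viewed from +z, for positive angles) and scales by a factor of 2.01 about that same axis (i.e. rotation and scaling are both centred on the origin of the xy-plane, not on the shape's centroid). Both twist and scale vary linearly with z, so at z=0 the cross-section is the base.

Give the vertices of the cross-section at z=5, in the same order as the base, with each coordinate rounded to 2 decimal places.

Cross-section at z=5: (2.67,-7.01) (5.40,-2.51) (1.26,4.62) (-3.13,4.98) (-4.96,0.70) (-3.96,-1.45)

t = z/height = 5/16 = 0.3125
s = 1 + (scale-1)·z/height = 1 + (2.01-1)·5/16 = 1.315625
θ = twist·z/height = 188°·5/16 = 58.7500° = 1.025381 rad
cos θ = 0.518773, sin θ = 0.854912 (intermediates below are computed at full precision and shown rounded to 5 d.p.)
v1: (-3.5,-4.5) → rotate → (2.03140,-5.32667) → ×s → (2.67256,-7.00790) → (2.67,-7.01)
v2: (0.5,-4.5) → rotate → (4.10649,-1.90702) → ×s → (5.40260,-2.50893) → (5.40,-2.51)
v3: (3.5,1) → rotate → (0.96079,3.51096) → ×s → (1.26405,4.61911) → (1.26,4.62)
v4: (2,4) → rotate → (-2.38210,3.78492) → ×s → (-3.13395,4.97953) → (-3.13,4.98)
v5: (-1.5,3.5) → rotate → (-3.77035,0.53334) → ×s → (-4.96037,0.70167) → (-4.96,0.70)
v6: (-2.5,2) → rotate → (-3.00676,-1.09973) → ×s → (-3.95576,-1.44684) → (-3.96,-1.45)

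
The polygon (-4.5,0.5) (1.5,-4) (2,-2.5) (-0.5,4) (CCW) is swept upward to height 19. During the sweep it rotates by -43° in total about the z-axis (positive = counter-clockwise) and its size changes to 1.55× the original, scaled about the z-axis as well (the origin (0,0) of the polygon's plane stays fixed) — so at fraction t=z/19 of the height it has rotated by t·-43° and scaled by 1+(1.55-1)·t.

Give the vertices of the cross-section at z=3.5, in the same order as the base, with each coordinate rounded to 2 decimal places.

Cross-section at z=3.5: (-4.83,1.23) (1.03,-4.59) (1.80,-3.03) (0.06,4.44)

t = z/height = 3.5/19 = 0.184211
s = 1 + (scale-1)·z/height = 1 + (1.55-1)·3.5/19 = 1.101316
θ = twist·z/height = -43°·3.5/19 = -7.9211° = -0.138248 rad
cos θ = 0.990459, sin θ = -0.137808 (intermediates below are computed at full precision and shown rounded to 5 d.p.)
v1: (-4.5,0.5) → rotate → (-4.38816,1.11537) → ×s → (-4.83275,1.22837) → (-4.83,1.23)
v2: (1.5,-4) → rotate → (0.93445,-4.16855) → ×s → (1.02913,-4.59089) → (1.03,-4.59)
v3: (2,-2.5) → rotate → (1.63640,-2.75176) → ×s → (1.80219,-3.03056) → (1.80,-3.03)
v4: (-0.5,4) → rotate → (0.05600,4.03074) → ×s → (0.06168,4.43912) → (0.06,4.44)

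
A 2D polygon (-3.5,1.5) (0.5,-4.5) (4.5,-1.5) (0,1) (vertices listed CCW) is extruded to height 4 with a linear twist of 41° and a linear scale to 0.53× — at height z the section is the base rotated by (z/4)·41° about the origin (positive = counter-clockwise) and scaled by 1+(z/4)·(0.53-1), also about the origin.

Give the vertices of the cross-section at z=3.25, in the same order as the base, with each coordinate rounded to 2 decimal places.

Cross-section at z=3.25: (-2.32,-0.41) (1.79,-2.15) (2.83,0.75) (-0.34,0.52)

t = z/height = 3.25/4 = 0.8125
s = 1 + (scale-1)·z/height = 1 + (0.53-1)·3.25/4 = 0.618125
θ = twist·z/height = 41°·3.25/4 = 33.3125° = 0.581413 rad
cos θ = 0.835688, sin θ = 0.549205 (intermediates below are computed at full precision and shown rounded to 5 d.p.)
v1: (-3.5,1.5) → rotate → (-3.74871,-0.66869) → ×s → (-2.31717,-0.41333) → (-2.32,-0.41)
v2: (0.5,-4.5) → rotate → (2.88927,-3.48599) → ×s → (1.78593,-2.15478) → (1.79,-2.15)
v3: (4.5,-1.5) → rotate → (4.58440,1.21789) → ×s → (2.83373,0.75281) → (2.83,0.75)
v4: (0,1) → rotate → (-0.54921,0.83569) → ×s → (-0.33948,0.51656) → (-0.34,0.52)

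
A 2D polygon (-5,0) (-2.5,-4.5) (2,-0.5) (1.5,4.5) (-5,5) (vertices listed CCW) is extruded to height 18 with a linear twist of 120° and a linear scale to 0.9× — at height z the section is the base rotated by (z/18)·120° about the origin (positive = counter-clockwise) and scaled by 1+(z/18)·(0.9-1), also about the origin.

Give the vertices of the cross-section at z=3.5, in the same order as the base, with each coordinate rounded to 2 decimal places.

Cross-section at z=3.5: (-4.50,-1.94) (-0.50,-5.02) (1.99,0.33) (-0.40,4.63) (-6.44,2.56)

t = z/height = 3.5/18 = 0.194444
s = 1 + (scale-1)·z/height = 1 + (0.9-1)·3.5/18 = 0.980556
θ = twist·z/height = 120°·3.5/18 = 23.3333° = 0.407243 rad
cos θ = 0.918216, sin θ = 0.396080 (intermediates below are computed at full precision and shown rounded to 5 d.p.)
v1: (-5,0) → rotate → (-4.59108,-1.98040) → ×s → (-4.50181,-1.94189) → (-4.50,-1.94)
v2: (-2.5,-4.5) → rotate → (-0.51318,-5.12217) → ×s → (-0.50320,-5.02257) → (-0.50,-5.02)
v3: (2,-0.5) → rotate → (2.03447,0.33305) → ×s → (1.99491,0.32658) → (1.99,0.33)
v4: (1.5,4.5) → rotate → (-0.40503,4.72609) → ×s → (-0.39716,4.63420) → (-0.40,4.63)
v5: (-5,5) → rotate → (-6.57148,2.61068) → ×s → (-6.44370,2.55992) → (-6.44,2.56)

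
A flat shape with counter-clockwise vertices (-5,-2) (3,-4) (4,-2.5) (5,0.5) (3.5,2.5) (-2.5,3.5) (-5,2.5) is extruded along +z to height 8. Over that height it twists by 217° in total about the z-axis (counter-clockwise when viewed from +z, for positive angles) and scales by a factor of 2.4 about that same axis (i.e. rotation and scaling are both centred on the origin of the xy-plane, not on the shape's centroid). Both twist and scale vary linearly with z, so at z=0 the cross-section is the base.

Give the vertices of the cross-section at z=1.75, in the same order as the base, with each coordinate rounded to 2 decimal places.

t = z/height = 1.75/8 = 0.21875
s = 1 + (scale-1)·z/height = 1 + (2.4-1)·1.75/8 = 1.306250
θ = twist·z/height = 217°·1.75/8 = 47.4688° = 0.828486 rad
cos θ = 0.675992, sin θ = 0.736909 (intermediates below are computed at full precision and shown rounded to 5 d.p.)
v1: (-5,-2) → rotate → (-1.90614,-5.03653) → ×s → (-2.48990,-6.57896) → (-2.49,-6.58)
v2: (3,-4) → rotate → (4.97561,-0.49324) → ×s → (6.49939,-0.64430) → (6.50,-0.64)
v3: (4,-2.5) → rotate → (4.54624,1.25765) → ×s → (5.93853,1.64281) → (5.94,1.64)
v4: (5,0.5) → rotate → (3.01151,4.02254) → ×s → (3.93378,5.25444) → (3.93,5.25)
v5: (3.5,2.5) → rotate → (0.52370,4.26916) → ×s → (0.68408,5.57659) → (0.68,5.58)
v6: (-2.5,3.5) → rotate → (-4.26916,0.52370) → ×s → (-5.57659,0.68408) → (-5.58,0.68)
v7: (-5,2.5) → rotate → (-5.22223,-1.99456) → ×s → (-6.82154,-2.60540) → (-6.82,-2.61)

Cross-section at z=1.75: (-2.49,-6.58) (6.50,-0.64) (5.94,1.64) (3.93,5.25) (0.68,5.58) (-5.58,0.68) (-6.82,-2.61)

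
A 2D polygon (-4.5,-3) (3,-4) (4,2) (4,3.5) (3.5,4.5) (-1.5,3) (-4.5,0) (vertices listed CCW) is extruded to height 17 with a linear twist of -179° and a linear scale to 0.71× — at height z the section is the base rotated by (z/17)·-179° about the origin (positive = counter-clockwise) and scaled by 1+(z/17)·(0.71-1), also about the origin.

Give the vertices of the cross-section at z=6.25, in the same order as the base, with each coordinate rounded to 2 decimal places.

Cross-section at z=6.25: (-4.09,2.57) (-2.16,-3.91) (3.09,-2.53) (4.32,-1.98) (4.95,-1.20) (1.90,2.32) (-1.65,3.67)

t = z/height = 6.25/17 = 0.367647
s = 1 + (scale-1)·z/height = 1 + (0.71-1)·6.25/17 = 0.893382
θ = twist·z/height = -179°·6.25/17 = -65.8088° = -1.148581 rad
cos θ = 0.409783, sin θ = -0.912183 (intermediates below are computed at full precision and shown rounded to 5 d.p.)
v1: (-4.5,-3) → rotate → (-4.58057,2.87548) → ×s → (-4.09220,2.56890) → (-4.09,2.57)
v2: (3,-4) → rotate → (-2.41939,-4.37568) → ×s → (-2.16144,-3.90916) → (-2.16,-3.91)
v3: (4,2) → rotate → (3.46350,-2.82917) → ×s → (3.09423,-2.52753) → (3.09,-2.53)
v4: (4,3.5) → rotate → (4.83177,-2.21449) → ×s → (4.31662,-1.97839) → (4.32,-1.98)
v5: (3.5,4.5) → rotate → (5.53906,-1.34862) → ×s → (4.94850,-1.20483) → (4.95,-1.20)
v6: (-1.5,3) → rotate → (2.12188,2.59762) → ×s → (1.89565,2.32067) → (1.90,2.32)
v7: (-4.5,0) → rotate → (-1.84402,4.10482) → ×s → (-1.64742,3.66718) → (-1.65,3.67)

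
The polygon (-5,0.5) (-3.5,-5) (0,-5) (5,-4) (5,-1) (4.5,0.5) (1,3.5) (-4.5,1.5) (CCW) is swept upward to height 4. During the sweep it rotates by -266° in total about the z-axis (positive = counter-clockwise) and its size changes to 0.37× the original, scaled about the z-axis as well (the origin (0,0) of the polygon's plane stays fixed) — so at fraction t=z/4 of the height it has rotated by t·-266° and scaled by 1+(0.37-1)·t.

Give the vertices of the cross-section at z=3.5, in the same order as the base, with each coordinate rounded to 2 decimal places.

t = z/height = 3.5/4 = 0.875
s = 1 + (scale-1)·z/height = 1 + (0.37-1)·3.5/4 = 0.448750
θ = twist·z/height = -266°·3.5/4 = -232.7500° = -4.062254 rad
cos θ = -0.605294, sin θ = 0.796002 (intermediates below are computed at full precision and shown rounded to 5 d.p.)
v1: (-5,0.5) → rotate → (2.62847,-4.28266) → ×s → (1.17953,-1.92184) → (1.18,-1.92)
v2: (-3.5,-5) → rotate → (6.09854,0.24046) → ×s → (2.73672,0.10791) → (2.74,0.11)
v3: (0,-5) → rotate → (3.98001,3.02647) → ×s → (1.78603,1.35813) → (1.79,1.36)
v4: (5,-4) → rotate → (0.15754,6.40119) → ×s → (0.07070,2.87253) → (0.07,2.87)
v5: (5,-1) → rotate → (-2.23047,4.58530) → ×s → (-1.00092,2.05766) → (-1.00,2.06)
v6: (4.5,0.5) → rotate → (-3.12182,3.27936) → ×s → (-1.40092,1.47161) → (-1.40,1.47)
v7: (1,3.5) → rotate → (-3.39130,-1.32253) → ×s → (-1.52185,-0.59348) → (-1.52,-0.59)
v8: (-4.5,1.5) → rotate → (1.52982,-4.48995) → ×s → (0.68651,-2.01487) → (0.69,-2.01)

Cross-section at z=3.5: (1.18,-1.92) (2.74,0.11) (1.79,1.36) (0.07,2.87) (-1.00,2.06) (-1.40,1.47) (-1.52,-0.59) (0.69,-2.01)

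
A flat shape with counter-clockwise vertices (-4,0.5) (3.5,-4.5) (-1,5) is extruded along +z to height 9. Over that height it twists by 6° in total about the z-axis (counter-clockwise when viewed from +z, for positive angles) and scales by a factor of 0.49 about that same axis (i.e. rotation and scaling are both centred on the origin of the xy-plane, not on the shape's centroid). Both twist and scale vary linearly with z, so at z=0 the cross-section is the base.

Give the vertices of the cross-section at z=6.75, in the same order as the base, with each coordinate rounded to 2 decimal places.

Cross-section at z=6.75: (-2.49,0.11) (2.37,-2.60) (-0.86,3.03)

t = z/height = 6.75/9 = 0.75
s = 1 + (scale-1)·z/height = 1 + (0.49-1)·6.75/9 = 0.617500
θ = twist·z/height = 6°·6.75/9 = 4.5000° = 0.078540 rad
cos θ = 0.996917, sin θ = 0.078459 (intermediates below are computed at full precision and shown rounded to 5 d.p.)
v1: (-4,0.5) → rotate → (-4.02690,0.18462) → ×s → (-2.48661,0.11400) → (-2.49,0.11)
v2: (3.5,-4.5) → rotate → (3.84228,-4.21152) → ×s → (2.37261,-2.60061) → (2.37,-2.60)
v3: (-1,5) → rotate → (-1.38921,4.90613) → ×s → (-0.85784,3.02953) → (-0.86,3.03)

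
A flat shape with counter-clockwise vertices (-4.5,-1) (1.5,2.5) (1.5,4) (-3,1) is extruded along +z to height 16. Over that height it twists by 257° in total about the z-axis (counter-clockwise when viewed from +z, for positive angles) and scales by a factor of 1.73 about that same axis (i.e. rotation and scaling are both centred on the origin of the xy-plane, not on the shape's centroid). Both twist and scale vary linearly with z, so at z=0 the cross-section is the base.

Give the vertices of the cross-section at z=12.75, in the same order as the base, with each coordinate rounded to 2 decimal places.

t = z/height = 12.75/16 = 0.796875
s = 1 + (scale-1)·z/height = 1 + (1.73-1)·12.75/16 = 1.581719
θ = twist·z/height = 257°·12.75/16 = 204.7969° = 3.574380 rad
cos θ = -0.907800, sin θ = -0.419403 (intermediates below are computed at full precision and shown rounded to 5 d.p.)
v1: (-4.5,-1) → rotate → (3.66570,2.79511) → ×s → (5.79810,4.42108) → (5.80,4.42)
v2: (1.5,2.5) → rotate → (-0.31319,-2.89860) → ×s → (-0.49538,-4.58478) → (-0.50,-4.58)
v3: (1.5,4) → rotate → (0.31591,-4.26031) → ×s → (0.49968,-6.73860) → (0.50,-6.74)
v4: (-3,1) → rotate → (3.14280,0.35041) → ×s → (4.97103,0.55425) → (4.97,0.55)

Cross-section at z=12.75: (5.80,4.42) (-0.50,-4.58) (0.50,-6.74) (4.97,0.55)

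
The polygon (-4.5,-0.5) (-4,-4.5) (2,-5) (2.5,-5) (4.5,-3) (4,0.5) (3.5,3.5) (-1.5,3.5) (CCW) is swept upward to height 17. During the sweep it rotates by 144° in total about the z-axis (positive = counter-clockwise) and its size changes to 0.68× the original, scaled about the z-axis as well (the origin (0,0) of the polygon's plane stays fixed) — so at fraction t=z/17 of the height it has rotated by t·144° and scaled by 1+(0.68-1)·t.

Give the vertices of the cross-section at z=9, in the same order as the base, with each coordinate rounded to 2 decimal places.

t = z/height = 9/17 = 0.529412
s = 1 + (scale-1)·z/height = 1 + (0.68-1)·9/17 = 0.830588
θ = twist·z/height = 144°·9/17 = 76.2353° = 1.330557 rad
cos θ = 0.237935, sin θ = 0.971281 (intermediates below are computed at full precision and shown rounded to 5 d.p.)
v1: (-4.5,-0.5) → rotate → (-0.58507,-4.48973) → ×s → (-0.48595,-3.72912) → (-0.49,-3.73)
v2: (-4,-4.5) → rotate → (3.41902,-4.95583) → ×s → (2.83980,-4.11626) → (2.84,-4.12)
v3: (2,-5) → rotate → (5.33228,0.75289) → ×s → (4.42893,0.62534) → (4.43,0.63)
v4: (2.5,-5) → rotate → (5.45124,1.23853) → ×s → (4.52774,1.02871) → (4.53,1.03)
v5: (4.5,-3) → rotate → (3.98455,3.65696) → ×s → (3.30952,3.03743) → (3.31,3.04)
v6: (4,0.5) → rotate → (0.46610,4.00409) → ×s → (0.38714,3.32575) → (0.39,3.33)
v7: (3.5,3.5) → rotate → (-2.56671,4.23226) → ×s → (-2.13188,3.51526) → (-2.13,3.52)
v8: (-1.5,3.5) → rotate → (-3.75639,-0.62415) → ×s → (-3.12001,-0.51841) → (-3.12,-0.52)

Cross-section at z=9: (-0.49,-3.73) (2.84,-4.12) (4.43,0.63) (4.53,1.03) (3.31,3.04) (0.39,3.33) (-2.13,3.52) (-3.12,-0.52)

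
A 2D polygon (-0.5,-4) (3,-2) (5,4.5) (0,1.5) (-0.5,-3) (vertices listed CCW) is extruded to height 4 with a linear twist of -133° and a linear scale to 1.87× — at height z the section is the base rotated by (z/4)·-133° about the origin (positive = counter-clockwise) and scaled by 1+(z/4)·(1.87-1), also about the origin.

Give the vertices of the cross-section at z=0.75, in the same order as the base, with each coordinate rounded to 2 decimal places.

t = z/height = 0.75/4 = 0.1875
s = 1 + (scale-1)·z/height = 1 + (1.87-1)·0.75/4 = 1.163125
θ = twist·z/height = -133°·0.75/4 = -24.9375° = -0.435241 rad
cos θ = 0.906768, sin θ = -0.421629 (intermediates below are computed at full precision and shown rounded to 5 d.p.)
v1: (-0.5,-4) → rotate → (-2.13990,-3.41626) → ×s → (-2.48897,-3.97354) → (-2.49,-3.97)
v2: (3,-2) → rotate → (1.87705,-3.07842) → ×s → (2.18324,-3.58059) → (2.18,-3.58)
v3: (5,4.5) → rotate → (6.43117,1.97231) → ×s → (7.48026,2.29404) → (7.48,2.29)
v4: (0,1.5) → rotate → (0.63244,1.36015) → ×s → (0.73561,1.58203) → (0.74,1.58)
v5: (-0.5,-3) → rotate → (-1.71827,-2.50949) → ×s → (-1.99857,-2.91885) → (-2.00,-2.92)

Cross-section at z=0.75: (-2.49,-3.97) (2.18,-3.58) (7.48,2.29) (0.74,1.58) (-2.00,-2.92)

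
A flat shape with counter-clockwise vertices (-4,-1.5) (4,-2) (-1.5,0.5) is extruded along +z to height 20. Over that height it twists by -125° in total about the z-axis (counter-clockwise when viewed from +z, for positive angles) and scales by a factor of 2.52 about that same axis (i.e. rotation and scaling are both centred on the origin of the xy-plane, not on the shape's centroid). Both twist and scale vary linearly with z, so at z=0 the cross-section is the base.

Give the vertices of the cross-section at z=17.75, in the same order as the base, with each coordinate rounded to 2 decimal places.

t = z/height = 17.75/20 = 0.8875
s = 1 + (scale-1)·z/height = 1 + (2.52-1)·17.75/20 = 2.349000
θ = twist·z/height = -125°·17.75/20 = -110.9375° = -1.936225 rad
cos θ = -0.357349, sin θ = -0.933971 (intermediates below are computed at full precision and shown rounded to 5 d.p.)
v1: (-4,-1.5) → rotate → (0.02844,4.27191) → ×s → (0.06681,10.03471) → (0.07,10.03)
v2: (4,-2) → rotate → (-3.29734,-3.02118) → ×s → (-7.74545,-7.09676) → (-7.75,-7.10)
v3: (-1.5,0.5) → rotate → (1.00301,1.22228) → ×s → (2.35607,2.87114) → (2.36,2.87)

Cross-section at z=17.75: (0.07,10.03) (-7.75,-7.10) (2.36,2.87)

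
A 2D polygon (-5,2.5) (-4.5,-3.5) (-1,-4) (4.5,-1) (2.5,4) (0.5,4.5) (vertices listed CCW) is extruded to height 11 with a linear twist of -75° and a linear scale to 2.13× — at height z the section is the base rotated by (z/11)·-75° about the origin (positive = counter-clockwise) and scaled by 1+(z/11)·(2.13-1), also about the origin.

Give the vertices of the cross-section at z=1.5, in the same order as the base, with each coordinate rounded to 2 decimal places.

t = z/height = 1.5/11 = 0.136364
s = 1 + (scale-1)·z/height = 1 + (2.13-1)·1.5/11 = 1.154091
θ = twist·z/height = -75°·1.5/11 = -10.2273° = -0.178500 rad
cos θ = 0.984111, sin θ = -0.177553 (intermediates below are computed at full precision and shown rounded to 5 d.p.)
v1: (-5,2.5) → rotate → (-4.47667,3.34804) → ×s → (-5.16649,3.86395) → (-5.17,3.86)
v2: (-4.5,-3.5) → rotate → (-5.04994,-2.64540) → ×s → (-5.82809,-3.05303) → (-5.83,-3.05)
v3: (-1,-4) → rotate → (-1.69432,-3.75889) → ×s → (-1.95540,-4.33810) → (-1.96,-4.34)
v4: (4.5,-1) → rotate → (4.25095,-1.78310) → ×s → (4.90598,-2.05786) → (4.91,-2.06)
v5: (2.5,4) → rotate → (3.17049,3.49256) → ×s → (3.65903,4.03073) → (3.66,4.03)
v6: (0.5,4.5) → rotate → (1.29104,4.33972) → ×s → (1.48998,5.00844) → (1.49,5.01)

Cross-section at z=1.5: (-5.17,3.86) (-5.83,-3.05) (-1.96,-4.34) (4.91,-2.06) (3.66,4.03) (1.49,5.01)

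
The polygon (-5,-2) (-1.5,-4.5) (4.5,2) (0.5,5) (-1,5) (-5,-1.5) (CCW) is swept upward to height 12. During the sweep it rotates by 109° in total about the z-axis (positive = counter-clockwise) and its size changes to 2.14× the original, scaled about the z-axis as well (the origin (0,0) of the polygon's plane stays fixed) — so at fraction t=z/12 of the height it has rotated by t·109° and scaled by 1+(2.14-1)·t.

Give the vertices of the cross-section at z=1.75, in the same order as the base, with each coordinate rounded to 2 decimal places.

Cross-section at z=1.75: (-4.97,-3.84) (-0.25,-5.53) (4.41,3.68) (-1.04,5.77) (-2.72,5.29) (-5.13,-3.28)

t = z/height = 1.75/12 = 0.145833
s = 1 + (scale-1)·z/height = 1 + (2.14-1)·1.75/12 = 1.166250
θ = twist·z/height = 109°·1.75/12 = 15.8958° = 0.277435 rad
cos θ = 0.961761, sin θ = 0.273889 (intermediates below are computed at full precision and shown rounded to 5 d.p.)
v1: (-5,-2) → rotate → (-4.26103,-3.29297) → ×s → (-4.96942,-3.84042) → (-4.97,-3.84)
v2: (-1.5,-4.5) → rotate → (-0.21014,-4.73876) → ×s → (-0.24508,-5.52658) → (-0.25,-5.53)
v3: (4.5,2) → rotate → (3.78015,3.15602) → ×s → (4.40860,3.68071) → (4.41,3.68)
v4: (0.5,5) → rotate → (-0.88857,4.94575) → ×s → (-1.03629,5.76798) → (-1.04,5.77)
v5: (-1,5) → rotate → (-2.33121,4.53492) → ×s → (-2.71877,5.28885) → (-2.72,5.29)
v6: (-5,-1.5) → rotate → (-4.39797,-2.81209) → ×s → (-5.12914,-3.27960) → (-5.13,-3.28)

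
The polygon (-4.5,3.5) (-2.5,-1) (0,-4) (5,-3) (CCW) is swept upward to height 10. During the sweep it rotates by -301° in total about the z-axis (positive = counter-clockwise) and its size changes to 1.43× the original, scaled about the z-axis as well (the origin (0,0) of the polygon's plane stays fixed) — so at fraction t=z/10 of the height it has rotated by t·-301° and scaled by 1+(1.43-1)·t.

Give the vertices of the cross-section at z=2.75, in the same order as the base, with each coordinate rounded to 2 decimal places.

Cross-section at z=2.75: (3.25,5.48) (-1.46,2.63) (-4.44,-0.56) (-2.62,-5.97)

t = z/height = 2.75/10 = 0.275
s = 1 + (scale-1)·z/height = 1 + (1.43-1)·2.75/10 = 1.118250
θ = twist·z/height = -301°·2.75/10 = -82.7750° = -1.444696 rad
cos θ = 0.125766, sin θ = -0.992060 (intermediates below are computed at full precision and shown rounded to 5 d.p.)
v1: (-4.5,3.5) → rotate → (2.90626,4.90445) → ×s → (3.24993,5.48440) → (3.25,5.48)
v2: (-2.5,-1) → rotate → (-1.30648,2.35438) → ×s → (-1.46097,2.63279) → (-1.46,2.63)
v3: (0,-4) → rotate → (-3.96824,-0.50306) → ×s → (-4.43748,-0.56255) → (-4.44,-0.56)
v4: (5,-3) → rotate → (-2.34735,-5.33760) → ×s → (-2.62492,-5.96877) → (-2.62,-5.97)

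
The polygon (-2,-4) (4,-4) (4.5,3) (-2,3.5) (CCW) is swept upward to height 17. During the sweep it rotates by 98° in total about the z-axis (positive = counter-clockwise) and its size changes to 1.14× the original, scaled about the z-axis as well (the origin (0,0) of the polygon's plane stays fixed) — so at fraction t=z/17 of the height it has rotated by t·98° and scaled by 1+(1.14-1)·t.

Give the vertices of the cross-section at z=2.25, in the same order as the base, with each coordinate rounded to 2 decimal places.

t = z/height = 2.25/17 = 0.132353
s = 1 + (scale-1)·z/height = 1 + (1.14-1)·2.25/17 = 1.018529
θ = twist·z/height = 98°·2.25/17 = 12.9706° = 0.226379 rad
cos θ = 0.974485, sin θ = 0.224451 (intermediates below are computed at full precision and shown rounded to 5 d.p.)
v1: (-2,-4) → rotate → (-1.05117,-4.34684) → ×s → (-1.07064,-4.42739) → (-1.07,-4.43)
v2: (4,-4) → rotate → (4.79575,-3.00014) → ×s → (4.88461,-3.05573) → (4.88,-3.06)
v3: (4.5,3) → rotate → (3.71183,3.93349) → ×s → (3.78061,4.00637) → (3.78,4.01)
v4: (-2,3.5) → rotate → (-2.73455,2.96180) → ×s → (-2.78522,3.01668) → (-2.79,3.02)

Cross-section at z=2.25: (-1.07,-4.43) (4.88,-3.06) (3.78,4.01) (-2.79,3.02)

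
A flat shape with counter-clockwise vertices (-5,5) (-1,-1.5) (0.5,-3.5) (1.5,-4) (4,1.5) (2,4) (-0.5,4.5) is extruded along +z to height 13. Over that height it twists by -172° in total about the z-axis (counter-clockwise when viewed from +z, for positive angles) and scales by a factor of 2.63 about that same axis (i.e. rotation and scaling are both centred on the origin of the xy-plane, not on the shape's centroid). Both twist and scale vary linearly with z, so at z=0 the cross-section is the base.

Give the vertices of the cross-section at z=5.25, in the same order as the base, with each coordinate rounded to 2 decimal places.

t = z/height = 5.25/13 = 0.403846
s = 1 + (scale-1)·z/height = 1 + (2.63-1)·5.25/13 = 1.658269
θ = twist·z/height = -172°·5.25/13 = -69.4615° = -1.212333 rad
cos θ = 0.350836, sin θ = -0.936437 (intermediates below are computed at full precision and shown rounded to 5 d.p.)
v1: (-5,5) → rotate → (2.92800,6.43636) → ×s → (4.85542,10.67323) → (4.86,10.67)
v2: (-1,-1.5) → rotate → (-1.75549,0.41018) → ×s → (-2.91108,0.68019) → (-2.91,0.68)
v3: (0.5,-3.5) → rotate → (-3.10211,-1.69614) → ×s → (-5.14414,-2.81266) → (-5.14,-2.81)
v4: (1.5,-4) → rotate → (-3.21949,-2.80800) → ×s → (-5.33879,-4.65642) → (-5.34,-4.66)
v5: (4,1.5) → rotate → (2.80800,-3.21949) → ×s → (4.65642,-5.33879) → (4.66,-5.34)
v6: (2,4) → rotate → (4.44742,-0.46953) → ×s → (7.37502,-0.77861) → (7.38,-0.78)
v7: (-0.5,4.5) → rotate → (4.03855,2.04698) → ×s → (6.69700,3.39445) → (6.70,3.39)

Cross-section at z=5.25: (4.86,10.67) (-2.91,0.68) (-5.14,-2.81) (-5.34,-4.66) (4.66,-5.34) (7.38,-0.78) (6.70,3.39)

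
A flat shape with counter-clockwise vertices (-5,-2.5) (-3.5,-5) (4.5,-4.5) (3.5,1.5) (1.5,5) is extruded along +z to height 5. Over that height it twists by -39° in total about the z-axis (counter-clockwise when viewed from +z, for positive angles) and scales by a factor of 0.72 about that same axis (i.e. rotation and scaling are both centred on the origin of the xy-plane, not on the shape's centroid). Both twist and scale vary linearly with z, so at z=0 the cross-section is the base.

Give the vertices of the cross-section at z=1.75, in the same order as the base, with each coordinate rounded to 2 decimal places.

t = z/height = 1.75/5 = 0.35
s = 1 + (scale-1)·z/height = 1 + (0.72-1)·1.75/5 = 0.902000
θ = twist·z/height = -39°·1.75/5 = -13.6500° = -0.238237 rad
cos θ = 0.971755, sin θ = -0.235990 (intermediates below are computed at full precision and shown rounded to 5 d.p.)
v1: (-5,-2.5) → rotate → (-5.44875,-1.24944) → ×s → (-4.91477,-1.12699) → (-4.91,-1.13)
v2: (-3.5,-5) → rotate → (-4.58110,-4.03281) → ×s → (-4.13215,-3.63760) → (-4.13,-3.64)
v3: (4.5,-4.5) → rotate → (3.31094,-5.43486) → ×s → (2.98647,-4.90224) → (2.99,-4.90)
v4: (3.5,1.5) → rotate → (3.75513,0.63167) → ×s → (3.38713,0.56976) → (3.39,0.57)
v5: (1.5,5) → rotate → (2.63758,4.50479) → ×s → (2.37910,4.06332) → (2.38,4.06)

Cross-section at z=1.75: (-4.91,-1.13) (-4.13,-3.64) (2.99,-4.90) (3.39,0.57) (2.38,4.06)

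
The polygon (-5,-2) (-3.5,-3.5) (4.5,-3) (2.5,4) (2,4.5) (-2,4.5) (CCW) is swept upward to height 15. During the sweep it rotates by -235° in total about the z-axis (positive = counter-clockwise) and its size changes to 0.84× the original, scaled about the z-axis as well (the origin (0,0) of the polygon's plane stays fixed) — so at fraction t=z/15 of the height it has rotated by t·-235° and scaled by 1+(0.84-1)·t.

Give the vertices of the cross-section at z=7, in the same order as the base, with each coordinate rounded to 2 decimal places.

t = z/height = 7/15 = 0.466667
s = 1 + (scale-1)·z/height = 1 + (0.84-1)·7/15 = 0.925333
θ = twist·z/height = -235°·7/15 = -109.6667° = -1.914044 rad
cos θ = -0.336547, sin θ = -0.941666 (intermediates below are computed at full precision and shown rounded to 5 d.p.)
v1: (-5,-2) → rotate → (-0.20060,5.38143) → ×s → (-0.18562,4.97961) → (-0.19,4.98)
v2: (-3.5,-3.5) → rotate → (-2.11792,4.47375) → ×s → (-1.95978,4.13971) → (-1.96,4.14)
v3: (4.5,-3) → rotate → (-4.33946,-3.22786) → ×s → (-4.01545,-2.98684) → (-4.02,-2.99)
v4: (2.5,4) → rotate → (2.92530,-3.70036) → ×s → (2.70688,-3.42406) → (2.71,-3.42)
v5: (2,4.5) → rotate → (3.56440,-3.39780) → ×s → (3.29826,-3.14409) → (3.30,-3.14)
v6: (-2,4.5) → rotate → (4.91059,0.36887) → ×s → (4.54394,0.34133) → (4.54,0.34)

Cross-section at z=7: (-0.19,4.98) (-1.96,4.14) (-4.02,-2.99) (2.71,-3.42) (3.30,-3.14) (4.54,0.34)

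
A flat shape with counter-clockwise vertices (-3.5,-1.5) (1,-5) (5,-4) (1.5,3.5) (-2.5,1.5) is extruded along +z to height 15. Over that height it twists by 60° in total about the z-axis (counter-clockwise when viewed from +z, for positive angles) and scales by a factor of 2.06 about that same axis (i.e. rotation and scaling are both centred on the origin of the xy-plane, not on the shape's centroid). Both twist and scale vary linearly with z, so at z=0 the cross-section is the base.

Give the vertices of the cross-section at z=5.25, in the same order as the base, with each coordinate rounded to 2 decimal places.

t = z/height = 5.25/15 = 0.35
s = 1 + (scale-1)·z/height = 1 + (2.06-1)·5.25/15 = 1.371000
θ = twist·z/height = 60°·5.25/15 = 21.0000° = 0.366519 rad
cos θ = 0.933580, sin θ = 0.358368 (intermediates below are computed at full precision and shown rounded to 5 d.p.)
v1: (-3.5,-1.5) → rotate → (-2.72998,-2.65466) → ×s → (-3.74280,-3.63954) → (-3.74,-3.64)
v2: (1,-5) → rotate → (2.72542,-4.30953) → ×s → (3.73655,-5.90837) → (3.74,-5.91)
v3: (5,-4) → rotate → (6.10137,-1.94248) → ×s → (8.36498,-2.66314) → (8.36,-2.66)
v4: (1.5,3.5) → rotate → (0.14608,3.80508) → ×s → (0.20028,5.21677) → (0.20,5.22)
v5: (-2.5,1.5) → rotate → (-2.87150,0.50445) → ×s → (-3.93683,0.69160) → (-3.94,0.69)

Cross-section at z=5.25: (-3.74,-3.64) (3.74,-5.91) (8.36,-2.66) (0.20,5.22) (-3.94,0.69)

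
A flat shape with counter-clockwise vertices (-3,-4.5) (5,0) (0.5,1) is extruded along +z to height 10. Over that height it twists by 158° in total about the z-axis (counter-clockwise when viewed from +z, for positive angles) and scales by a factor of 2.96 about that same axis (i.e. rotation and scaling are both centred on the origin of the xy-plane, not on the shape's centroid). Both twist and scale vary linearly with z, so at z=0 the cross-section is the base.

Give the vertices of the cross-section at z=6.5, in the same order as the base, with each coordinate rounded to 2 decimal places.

t = z/height = 6.5/10 = 0.65
s = 1 + (scale-1)·z/height = 1 + (2.96-1)·6.5/10 = 2.274000
θ = twist·z/height = 158°·6.5/10 = 102.7000° = 1.792453 rad
cos θ = -0.219846, sin θ = 0.975535 (intermediates below are computed at full precision and shown rounded to 5 d.p.)
v1: (-3,-4.5) → rotate → (5.04944,-1.93730) → ×s → (11.48244,-4.40541) → (11.48,-4.41)
v2: (5,0) → rotate → (-1.09923,4.87767) → ×s → (-2.49965,11.09183) → (-2.50,11.09)
v3: (0.5,1) → rotate → (-1.08546,0.26792) → ×s → (-2.46833,0.60925) → (-2.47,0.61)

Cross-section at z=6.5: (11.48,-4.41) (-2.50,11.09) (-2.47,0.61)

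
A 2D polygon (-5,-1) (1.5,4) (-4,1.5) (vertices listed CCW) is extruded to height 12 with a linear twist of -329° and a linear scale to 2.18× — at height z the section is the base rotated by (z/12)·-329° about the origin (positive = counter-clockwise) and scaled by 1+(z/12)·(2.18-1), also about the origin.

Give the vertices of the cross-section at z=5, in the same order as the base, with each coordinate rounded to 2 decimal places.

t = z/height = 5/12 = 0.416667
s = 1 + (scale-1)·z/height = 1 + (2.18-1)·5/12 = 1.491667
θ = twist·z/height = -329°·5/12 = -137.0833° = -2.392556 rad
cos θ = -0.732345, sin θ = -0.680934 (intermediates below are computed at full precision and shown rounded to 5 d.p.)
v1: (-5,-1) → rotate → (2.98079,4.13701) → ×s → (4.44635,6.17105) → (4.45,6.17)
v2: (1.5,4) → rotate → (1.62522,-3.95078) → ×s → (2.42428,-5.89325) → (2.42,-5.89)
v3: (-4,1.5) → rotate → (3.95078,1.62522) → ×s → (5.89325,2.42428) → (5.89,2.42)

Cross-section at z=5: (4.45,6.17) (2.42,-5.89) (5.89,2.42)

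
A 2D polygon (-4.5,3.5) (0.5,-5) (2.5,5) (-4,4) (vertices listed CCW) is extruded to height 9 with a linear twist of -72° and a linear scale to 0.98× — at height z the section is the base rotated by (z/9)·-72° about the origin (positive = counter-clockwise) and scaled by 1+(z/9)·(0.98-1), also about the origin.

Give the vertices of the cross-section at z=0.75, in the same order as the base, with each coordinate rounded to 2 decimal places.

t = z/height = 0.75/9 = 0.0833333
s = 1 + (scale-1)·z/height = 1 + (0.98-1)·0.75/9 = 0.998333
θ = twist·z/height = -72°·0.75/9 = -6.0000° = -0.104720 rad
cos θ = 0.994522, sin θ = -0.104528 (intermediates below are computed at full precision and shown rounded to 5 d.p.)
v1: (-4.5,3.5) → rotate → (-4.10950,3.95120) → ×s → (-4.10265,3.94462) → (-4.10,3.94)
v2: (0.5,-5) → rotate → (-0.02538,-5.02487) → ×s → (-0.02534,-5.01650) → (-0.03,-5.02)
v3: (2.5,5) → rotate → (3.00895,4.71129) → ×s → (3.00393,4.70344) → (3.00,4.70)
v4: (-4,4) → rotate → (-3.55997,4.39620) → ×s → (-3.55404,4.38887) → (-3.55,4.39)

Cross-section at z=0.75: (-4.10,3.94) (-0.03,-5.02) (3.00,4.70) (-3.55,4.39)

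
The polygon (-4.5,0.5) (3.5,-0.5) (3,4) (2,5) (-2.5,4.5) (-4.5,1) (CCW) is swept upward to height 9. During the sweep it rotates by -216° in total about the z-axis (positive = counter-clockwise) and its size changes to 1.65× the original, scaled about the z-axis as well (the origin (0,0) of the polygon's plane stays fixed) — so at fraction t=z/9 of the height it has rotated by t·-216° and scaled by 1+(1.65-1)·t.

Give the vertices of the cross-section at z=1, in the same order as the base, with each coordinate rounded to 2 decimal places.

Cross-section at z=1: (-4.19,2.45) (3.21,-2.02) (4.68,2.61) (4.14,4.03) (-0.49,5.50) (-3.97,2.94)

t = z/height = 1/9 = 0.111111
s = 1 + (scale-1)·z/height = 1 + (1.65-1)·1/9 = 1.072222
θ = twist·z/height = -216°·1/9 = -24.0000° = -0.418879 rad
cos θ = 0.913545, sin θ = -0.406737 (intermediates below are computed at full precision and shown rounded to 5 d.p.)
v1: (-4.5,0.5) → rotate → (-3.90759,2.28709) → ×s → (-4.18980,2.45227) → (-4.19,2.45)
v2: (3.5,-0.5) → rotate → (2.99404,-1.88035) → ×s → (3.21028,-2.01615) → (3.21,-2.02)
v3: (3,4) → rotate → (4.36758,2.43397) → ×s → (4.68302,2.60976) → (4.68,2.61)
v4: (2,5) → rotate → (3.86077,3.75425) → ×s → (4.13961,4.02539) → (4.14,4.03)
v5: (-2.5,4.5) → rotate → (-0.45355,5.12780) → ×s → (-0.48631,5.49814) → (-0.49,5.50)
v6: (-4.5,1) → rotate → (-3.70422,2.74386) → ×s → (-3.97174,2.94203) → (-3.97,2.94)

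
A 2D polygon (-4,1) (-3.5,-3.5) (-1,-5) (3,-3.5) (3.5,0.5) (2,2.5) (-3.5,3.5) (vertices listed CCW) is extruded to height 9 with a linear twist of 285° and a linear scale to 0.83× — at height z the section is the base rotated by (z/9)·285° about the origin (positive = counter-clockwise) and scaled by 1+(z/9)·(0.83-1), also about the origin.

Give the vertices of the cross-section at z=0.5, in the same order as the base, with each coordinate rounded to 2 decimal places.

Cross-section at z=0.5: (-4.08,-0.13) (-2.39,-4.28) (0.40,-5.04) (3.80,-2.52) (3.20,1.42) (1.23,2.92) (-4.28,2.39)

t = z/height = 0.5/9 = 0.0555556
s = 1 + (scale-1)·z/height = 1 + (0.83-1)·0.5/9 = 0.990556
θ = twist·z/height = 285°·0.5/9 = 15.8333° = 0.276344 rad
cos θ = 0.962059, sin θ = 0.272840 (intermediates below are computed at full precision and shown rounded to 5 d.p.)
v1: (-4,1) → rotate → (-4.12108,-0.12930) → ×s → (-4.08216,-0.12808) → (-4.08,-0.13)
v2: (-3.5,-3.5) → rotate → (-2.41227,-4.32215) → ×s → (-2.38949,-4.28133) → (-2.39,-4.28)
v3: (-1,-5) → rotate → (0.40214,-5.08314) → ×s → (0.39834,-5.03513) → (0.40,-5.04)
v4: (3,-3.5) → rotate → (3.84112,-2.54869) → ×s → (3.80484,-2.52462) → (3.80,-2.52)
v5: (3.5,0.5) → rotate → (3.23079,1.43597) → ×s → (3.20027,1.42241) → (3.20,1.42)
v6: (2,2.5) → rotate → (1.24202,2.95083) → ×s → (1.23029,2.92296) → (1.23,2.92)
v7: (-3.5,3.5) → rotate → (-4.32215,2.41227) → ×s → (-4.28133,2.38949) → (-4.28,2.39)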